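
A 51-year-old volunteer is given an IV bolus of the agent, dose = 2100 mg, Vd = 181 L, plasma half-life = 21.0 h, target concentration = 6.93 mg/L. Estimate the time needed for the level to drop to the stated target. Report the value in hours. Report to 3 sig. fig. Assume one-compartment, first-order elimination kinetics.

C₀ = Dose / Vd = 2100 / 181 = 11.60 mg/L
k = ln2 / t½ = 0.693147 / 21.0 = 0.03301 h⁻¹
t = ln(C₀ / C) / k = ln(11.60 / 6.93) / 0.03301
  = ln(1.674) / 0.03301 = 0.5152 / 0.03301 = 15.61 h

15.6 h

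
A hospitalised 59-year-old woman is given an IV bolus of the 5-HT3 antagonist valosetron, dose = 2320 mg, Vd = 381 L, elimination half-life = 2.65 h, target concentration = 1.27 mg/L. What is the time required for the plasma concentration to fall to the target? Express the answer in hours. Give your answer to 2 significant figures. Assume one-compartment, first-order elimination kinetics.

C₀ = Dose / Vd = 2320 / 381 = 6.089 mg/L
k = ln2 / t½ = 0.693147 / 2.65 = 0.2616 h⁻¹
t = ln(C₀ / C) / k = ln(6.089 / 1.27) / 0.2616
  = ln(4.794) / 0.2616 = 1.567 / 0.2616 = 5.990 h

6.0 h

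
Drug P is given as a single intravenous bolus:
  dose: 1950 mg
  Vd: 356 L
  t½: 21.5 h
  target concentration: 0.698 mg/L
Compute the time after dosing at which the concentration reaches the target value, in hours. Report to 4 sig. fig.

C₀ = Dose / Vd = 1950 / 356 = 5.478 mg/L
k = ln2 / t½ = 0.693147 / 21.5 = 0.03224 h⁻¹
t = ln(C₀ / C) / k = ln(5.478 / 0.698) / 0.03224
  = ln(7.848) / 0.03224 = 2.060 / 0.03224 = 63.90 h

63.90 h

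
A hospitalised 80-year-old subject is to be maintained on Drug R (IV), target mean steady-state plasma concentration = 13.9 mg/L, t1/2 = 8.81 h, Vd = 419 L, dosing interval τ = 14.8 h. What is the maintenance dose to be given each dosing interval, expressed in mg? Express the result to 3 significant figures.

6780 mg

k = ln2 / t½ = 0.693147 / 8.81 = 0.07868 h⁻¹
CL = k × Vd = 0.07868 × 419 = 32.97 L/h
At steady state, Dose/τ = Css × CL.
Dose = Css × CL × τ = 13.9 × 32.97 × 14.8 = 6783 mg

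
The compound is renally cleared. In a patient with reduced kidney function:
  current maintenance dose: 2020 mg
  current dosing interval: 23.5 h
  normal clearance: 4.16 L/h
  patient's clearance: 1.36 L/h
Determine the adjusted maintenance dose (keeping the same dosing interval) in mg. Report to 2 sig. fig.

To keep the same average steady-state level, dosing rate must scale with clearance.
CL ratio = 1.36 / 4.16 = 0.3269
New dose (same interval) = 2020 × 0.3269 = 660.3 mg

660 mg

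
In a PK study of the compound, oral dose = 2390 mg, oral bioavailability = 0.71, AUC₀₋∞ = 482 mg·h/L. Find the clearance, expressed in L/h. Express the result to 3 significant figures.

CL = F·Dose / AUC = 0.71 × 2390 / 482 = 3.521 L/h

3.52 L/h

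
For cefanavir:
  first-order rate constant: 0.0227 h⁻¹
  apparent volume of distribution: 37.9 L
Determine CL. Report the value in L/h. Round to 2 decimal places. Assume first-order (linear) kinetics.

CL = k × Vd = 0.0227 × 37.9 = 0.8603 L/h

0.86 L/h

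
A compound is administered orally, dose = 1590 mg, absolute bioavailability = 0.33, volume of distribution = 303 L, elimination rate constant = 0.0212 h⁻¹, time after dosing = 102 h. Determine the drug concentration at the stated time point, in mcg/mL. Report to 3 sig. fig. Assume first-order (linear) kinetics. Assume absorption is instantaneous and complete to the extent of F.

0.199 mcg/mL

Amount reaching circulation = F × Dose = 0.33 × 1590 = 524.7 mg
C₀ = F·Dose / Vd = 524.7 / 303 = 1.732 mg/L
C = C₀ · e^(−k·t) = 1.732 × e^(−0.02120 × 102)
  = 1.732 × 0.1150 = 0.1992 mg/L
(0.1992 mg/L = 0.1992 mcg/mL)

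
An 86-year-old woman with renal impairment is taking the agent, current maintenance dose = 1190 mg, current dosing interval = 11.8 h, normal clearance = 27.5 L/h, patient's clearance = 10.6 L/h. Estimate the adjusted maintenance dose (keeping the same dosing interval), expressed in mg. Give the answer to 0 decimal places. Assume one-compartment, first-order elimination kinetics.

To keep the same average steady-state level, dosing rate must scale with clearance.
CL ratio = 10.6 / 27.5 = 0.3855
New dose (same interval) = 1190 × 0.3855 = 458.7 mg

459 mg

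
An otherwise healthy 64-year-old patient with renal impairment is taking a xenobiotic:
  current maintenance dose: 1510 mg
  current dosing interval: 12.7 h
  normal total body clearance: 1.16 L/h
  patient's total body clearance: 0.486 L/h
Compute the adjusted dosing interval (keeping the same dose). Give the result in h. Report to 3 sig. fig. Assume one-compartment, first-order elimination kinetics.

30.3 h

To keep the same average steady-state level, dosing rate must scale with clearance.
CL ratio = 0.486 / 1.16 = 0.4190
New interval (same dose) = 12.7 / 0.4190 = 30.31 h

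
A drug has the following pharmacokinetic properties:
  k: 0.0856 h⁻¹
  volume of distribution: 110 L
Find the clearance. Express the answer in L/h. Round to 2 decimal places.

CL = k × Vd = 0.0856 × 110 = 9.416 L/h

9.42 L/h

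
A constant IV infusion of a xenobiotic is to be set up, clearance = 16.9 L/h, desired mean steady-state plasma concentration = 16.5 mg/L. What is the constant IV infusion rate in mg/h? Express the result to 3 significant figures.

279 mg/h

At steady state, infusion rate R₀ = Css × CL = 16.5 × 16.90 = 278.9 mg/h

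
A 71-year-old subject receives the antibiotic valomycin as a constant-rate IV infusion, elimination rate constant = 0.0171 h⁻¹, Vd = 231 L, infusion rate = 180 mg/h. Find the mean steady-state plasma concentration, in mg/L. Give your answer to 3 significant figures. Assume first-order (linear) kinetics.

45.6 mg/L

CL = k × Vd = 0.01710 × 231 = 3.950 L/h
At steady state Css = R₀ / CL = 180 / 3.950 = 45.57 mg/L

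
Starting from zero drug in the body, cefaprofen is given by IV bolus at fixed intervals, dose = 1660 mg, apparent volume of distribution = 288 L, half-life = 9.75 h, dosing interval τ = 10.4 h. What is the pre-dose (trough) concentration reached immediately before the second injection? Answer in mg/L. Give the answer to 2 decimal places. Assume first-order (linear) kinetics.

2.75 mg/L

C₀ per dose = Dose / Vd = 1660 / 288 = 5.764 mg/L
k = ln2 / t½ = 0.693147 / 9.75 = 0.07109 h⁻¹
Fraction remaining after one interval: r = e^(−kτ) = e^(−0.07109 × 10.4) = 0.4774
Before dose 2, 1 dose has been given (aged 1τ).
C_trough = C₀ × r = 5.764 × 0.4774 = 2.752 mg/L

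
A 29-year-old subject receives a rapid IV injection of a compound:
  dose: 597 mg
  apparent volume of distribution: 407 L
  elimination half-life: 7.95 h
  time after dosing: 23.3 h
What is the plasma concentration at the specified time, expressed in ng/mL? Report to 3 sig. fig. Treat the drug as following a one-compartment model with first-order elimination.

192 ng/mL

C₀ = Dose / Vd = 597.0 / 407 = 1.467 mg/L
k = ln2 / t½ = 0.693147 / 7.95 = 0.08719 h⁻¹
C = C₀ · e^(−k·t) = 1.467 × e^(−0.08719 × 23.3)
  = 1.467 × 0.1311 = 0.1923 mg/L
Convert: 0.1923 mg/L × 1000 = 192.3 ng/mL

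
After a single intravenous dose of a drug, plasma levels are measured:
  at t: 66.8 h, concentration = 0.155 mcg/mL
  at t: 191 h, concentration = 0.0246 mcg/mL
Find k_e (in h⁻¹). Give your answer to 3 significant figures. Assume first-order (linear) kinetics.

0.0148 h⁻¹

k = ln(C₁/C₂) / (t₂ − t₁) = ln(0.155/0.0246) / (191 − 66.8)
  = 1.841 / 124.2 = 0.01482 h⁻¹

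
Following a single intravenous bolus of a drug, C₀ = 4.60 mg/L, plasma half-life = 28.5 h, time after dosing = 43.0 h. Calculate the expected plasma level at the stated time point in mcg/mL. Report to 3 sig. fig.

1.62 mcg/mL

k = ln2 / t½ = 0.693147 / 28.5 = 0.02432 h⁻¹
C = C₀ · e^(−k·t) = 4.600 × e^(−0.02432 × 43.0)
  = 4.600 × 0.3514 = 1.616 mg/L
(1.616 mg/L = 1.616 mcg/mL)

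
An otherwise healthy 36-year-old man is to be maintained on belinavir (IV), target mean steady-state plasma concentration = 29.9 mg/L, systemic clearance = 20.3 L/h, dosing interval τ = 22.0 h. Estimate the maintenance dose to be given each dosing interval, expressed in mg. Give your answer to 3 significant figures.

At steady state, Dose/τ = Css × CL.
Dose = Css × CL × τ = 29.9 × 20.30 × 22.0 = 13350 mg

13400 mg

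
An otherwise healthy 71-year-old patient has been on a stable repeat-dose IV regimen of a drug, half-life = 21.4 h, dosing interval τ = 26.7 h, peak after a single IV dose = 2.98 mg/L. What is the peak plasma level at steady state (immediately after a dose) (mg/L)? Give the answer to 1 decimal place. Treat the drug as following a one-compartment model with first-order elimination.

k = ln2 / t½ = 0.693147 / 21.4 = 0.03239 h⁻¹
e^(−kτ) = e^(−0.03239 × 26.7) = 0.4211
Accumulation ratio R = 1 / (1 − e^(−kτ)) = 1 / (1 − 0.4211) = 1.727
Steady-state peak = C₀ × R = 2.98 × 1.727 = 5.146 mg/L

5.1 mg/L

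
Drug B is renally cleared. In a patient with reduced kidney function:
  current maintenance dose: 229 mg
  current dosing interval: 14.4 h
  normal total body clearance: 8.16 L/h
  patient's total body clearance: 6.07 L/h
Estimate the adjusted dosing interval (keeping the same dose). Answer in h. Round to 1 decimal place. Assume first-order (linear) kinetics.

To keep the same average steady-state level, dosing rate must scale with clearance.
CL ratio = 6.07 / 8.16 = 0.7439
New interval (same dose) = 14.4 / 0.7439 = 19.36 h

19.4 h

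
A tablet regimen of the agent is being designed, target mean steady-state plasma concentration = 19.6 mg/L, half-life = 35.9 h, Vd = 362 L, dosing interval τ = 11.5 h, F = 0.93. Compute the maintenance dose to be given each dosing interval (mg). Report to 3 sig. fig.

k = ln2 / t½ = 0.693147 / 35.9 = 0.01931 h⁻¹
CL = k × Vd = 0.01931 × 362 = 6.990 L/h
At steady state, F × (Dose/τ) = Css × CL.
Dose = Css × CL × τ / F = 19.6 × 6.990 × 11.5 / 0.93 = 1694 mg

1690 mg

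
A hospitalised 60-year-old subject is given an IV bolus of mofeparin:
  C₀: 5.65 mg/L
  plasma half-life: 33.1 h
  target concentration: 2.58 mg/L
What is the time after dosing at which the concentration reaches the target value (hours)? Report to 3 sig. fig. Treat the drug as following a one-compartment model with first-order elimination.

37.4 h

k = ln2 / t½ = 0.693147 / 33.1 = 0.02094 h⁻¹
t = ln(C₀ / C) / k = ln(5.650 / 2.58) / 0.02094
  = ln(2.190) / 0.02094 = 0.7839 / 0.02094 = 37.44 h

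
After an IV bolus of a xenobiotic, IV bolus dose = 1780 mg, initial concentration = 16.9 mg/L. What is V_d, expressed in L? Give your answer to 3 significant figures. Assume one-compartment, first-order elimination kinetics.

105 L

Vd = Dose / C₀ = 1780 / 16.9 = 105.3 L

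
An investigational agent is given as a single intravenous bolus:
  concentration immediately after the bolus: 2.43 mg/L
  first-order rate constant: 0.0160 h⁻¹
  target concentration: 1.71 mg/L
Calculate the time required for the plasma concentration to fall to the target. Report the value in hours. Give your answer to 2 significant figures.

t = ln(C₀ / C) / k = ln(2.430 / 1.71) / 0.01600
  = ln(1.421) / 0.01600 = 0.3514 / 0.01600 = 21.96 h

22 h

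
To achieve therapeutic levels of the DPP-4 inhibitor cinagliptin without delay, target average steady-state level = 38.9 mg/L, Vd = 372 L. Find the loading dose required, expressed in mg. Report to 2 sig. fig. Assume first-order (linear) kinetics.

14000 mg

LD = Css × Vd = 38.9 × 372 = 14470 mg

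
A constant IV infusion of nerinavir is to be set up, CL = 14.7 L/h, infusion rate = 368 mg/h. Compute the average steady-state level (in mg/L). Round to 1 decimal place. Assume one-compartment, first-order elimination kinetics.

25.0 mg/L

At steady state Css = R₀ / CL = 368 / 14.70 = 25.03 mg/L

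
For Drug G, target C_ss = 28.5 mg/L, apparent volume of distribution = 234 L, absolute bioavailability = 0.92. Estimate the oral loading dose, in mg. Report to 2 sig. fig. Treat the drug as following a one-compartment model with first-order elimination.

LD = Css × Vd / F = 28.5 × 234 / 0.92 = 7249 mg

7200 mg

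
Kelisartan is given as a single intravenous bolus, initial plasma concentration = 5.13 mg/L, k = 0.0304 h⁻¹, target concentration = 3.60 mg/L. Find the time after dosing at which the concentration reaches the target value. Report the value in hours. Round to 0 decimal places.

12 h

t = ln(C₀ / C) / k = ln(5.130 / 3.60) / 0.03040
  = ln(1.425) / 0.03040 = 0.3542 / 0.03040 = 11.65 h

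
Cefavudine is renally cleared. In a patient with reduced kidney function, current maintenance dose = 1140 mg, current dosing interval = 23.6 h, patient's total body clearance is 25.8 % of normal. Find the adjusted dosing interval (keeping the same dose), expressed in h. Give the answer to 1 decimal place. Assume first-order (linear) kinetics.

91.5 h

To keep the same average steady-state level, dosing rate must scale with clearance.
CL ratio = 25.8 / 100 = 0.2580
New interval (same dose) = 23.6 / 0.2580 = 91.47 h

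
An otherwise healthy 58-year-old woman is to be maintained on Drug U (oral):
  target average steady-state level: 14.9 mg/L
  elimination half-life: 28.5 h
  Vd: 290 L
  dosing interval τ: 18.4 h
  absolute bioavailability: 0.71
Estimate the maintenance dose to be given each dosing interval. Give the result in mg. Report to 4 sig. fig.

2723 mg

k = ln2 / t½ = 0.693147 / 28.5 = 0.02432 h⁻¹
CL = k × Vd = 0.02432 × 290 = 7.053 L/h
At steady state, F × (Dose/τ) = Css × CL.
Dose = Css × CL × τ / F = 14.9 × 7.053 × 18.4 / 0.71 = 2723 mg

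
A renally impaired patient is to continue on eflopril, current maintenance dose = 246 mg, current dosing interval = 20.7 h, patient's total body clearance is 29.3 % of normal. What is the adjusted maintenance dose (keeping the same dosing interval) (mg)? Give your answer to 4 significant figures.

To keep the same average steady-state level, dosing rate must scale with clearance.
CL ratio = 29.3 / 100 = 0.2930
New dose (same interval) = 246 × 0.2930 = 72.08 mg

72.08 mg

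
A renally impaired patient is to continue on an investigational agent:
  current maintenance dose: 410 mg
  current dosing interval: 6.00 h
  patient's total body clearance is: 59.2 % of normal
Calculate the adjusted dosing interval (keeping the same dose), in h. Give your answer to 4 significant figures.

To keep the same average steady-state level, dosing rate must scale with clearance.
CL ratio = 59.2 / 100 = 0.5920
New interval (same dose) = 6.00 / 0.5920 = 10.14 h

10.14 h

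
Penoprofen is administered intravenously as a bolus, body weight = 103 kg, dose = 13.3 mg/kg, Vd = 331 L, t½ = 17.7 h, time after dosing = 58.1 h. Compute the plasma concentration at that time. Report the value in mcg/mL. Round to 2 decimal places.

Total dose = 13.3 × 103 = 1370 mg
C₀ = Dose / Vd = 1370 / 331 = 4.139 mg/L
k = ln2 / t½ = 0.693147 / 17.7 = 0.03916 h⁻¹
C = C₀ · e^(−k·t) = 4.139 × e^(−0.03916 × 58.1)
  = 4.139 × 0.1028 = 0.4255 mg/L
(0.4255 mg/L = 0.4255 mcg/mL)

0.43 mcg/mL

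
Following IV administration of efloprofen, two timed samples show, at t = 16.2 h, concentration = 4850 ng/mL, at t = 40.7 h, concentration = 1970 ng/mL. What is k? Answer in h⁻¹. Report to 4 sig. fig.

0.03677 h⁻¹

k = ln(C₁/C₂) / (t₂ − t₁) = ln(4850/1970) / (40.7 − 16.2)
  = 0.9009 / 24.50 = 0.03677 h⁻¹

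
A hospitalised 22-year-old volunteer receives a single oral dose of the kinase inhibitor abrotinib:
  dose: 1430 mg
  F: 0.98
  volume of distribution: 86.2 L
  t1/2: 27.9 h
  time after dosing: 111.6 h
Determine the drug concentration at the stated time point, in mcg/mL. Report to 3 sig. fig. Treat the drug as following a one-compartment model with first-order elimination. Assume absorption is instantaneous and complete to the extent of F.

1.02 mcg/mL

Amount reaching circulation = F × Dose = 0.98 × 1430 = 1401 mg
C₀ = F·Dose / Vd = 1401 / 86.2 = 16.25 mg/L
k = ln2 / t½ = 0.693147 / 27.9 = 0.02484 h⁻¹
t / t½ = 111.6 / 27.9 = 4 half-lives
C = C₀ × (1/2)^4 = 16.25 × 0.06250 = 1.016 mg/L
(1.016 mg/L = 1.016 mcg/mL)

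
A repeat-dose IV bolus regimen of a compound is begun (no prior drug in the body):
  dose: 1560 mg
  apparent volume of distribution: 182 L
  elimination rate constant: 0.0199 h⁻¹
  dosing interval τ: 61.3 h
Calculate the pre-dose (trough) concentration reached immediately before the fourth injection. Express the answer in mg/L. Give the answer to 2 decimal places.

C₀ per dose = Dose / Vd = 1560 / 182 = 8.571 mg/L
Fraction remaining after one interval: r = e^(−kτ) = e^(−0.01990 × 61.3) = 0.2953
Before dose 4, 3 doses have been given (aged 1τ, 2τ, 3τ).
C_trough = C₀ × (r + r² + … + r^3) = C₀ × r(1−r^3)/(1−r)
        = 8.571 × 0.2953 × (1 − 0.02575) / (1 − 0.2953) = 3.499 mg/L

3.50 mg/L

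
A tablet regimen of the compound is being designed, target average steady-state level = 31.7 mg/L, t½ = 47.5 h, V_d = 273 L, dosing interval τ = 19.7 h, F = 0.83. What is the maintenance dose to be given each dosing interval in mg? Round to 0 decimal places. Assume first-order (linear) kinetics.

k = ln2 / t½ = 0.693147 / 47.5 = 0.01459 h⁻¹
CL = k × Vd = 0.01459 × 273 = 3.983 L/h
At steady state, F × (Dose/τ) = Css × CL.
Dose = Css × CL × τ / F = 31.7 × 3.983 × 19.7 / 0.83 = 2997 mg

2997 mg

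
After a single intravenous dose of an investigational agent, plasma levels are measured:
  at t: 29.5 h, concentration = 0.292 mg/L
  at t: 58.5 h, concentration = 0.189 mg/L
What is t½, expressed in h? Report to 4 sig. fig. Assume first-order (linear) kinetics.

k = ln(C₁/C₂) / (t₂ − t₁) = ln(0.292/0.189) / (58.5 − 29.5)
  = 0.4350 / 29.00 = 0.01500 h⁻¹
t½ = ln2 / k = 0.693147 / 0.01500 = 46.21 h

46.21 h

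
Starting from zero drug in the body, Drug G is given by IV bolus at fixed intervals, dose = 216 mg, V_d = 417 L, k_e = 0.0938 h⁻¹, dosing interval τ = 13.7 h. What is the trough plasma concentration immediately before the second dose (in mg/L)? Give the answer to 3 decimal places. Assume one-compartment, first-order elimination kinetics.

0.143 mg/L

C₀ per dose = Dose / Vd = 216 / 417 = 0.5180 mg/L
Fraction remaining after one interval: r = e^(−kτ) = e^(−0.09380 × 13.7) = 0.2766
Before dose 2, 1 dose has been given (aged 1τ).
C_trough = C₀ × r = 0.5180 × 0.2766 = 0.1433 mg/L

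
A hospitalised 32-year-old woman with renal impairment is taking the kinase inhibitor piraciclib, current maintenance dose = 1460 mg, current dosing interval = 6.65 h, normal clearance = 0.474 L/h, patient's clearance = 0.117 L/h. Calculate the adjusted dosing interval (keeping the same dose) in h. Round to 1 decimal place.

26.9 h

To keep the same average steady-state level, dosing rate must scale with clearance.
CL ratio = 0.117 / 0.474 = 0.2468
New interval (same dose) = 6.65 / 0.2468 = 26.94 h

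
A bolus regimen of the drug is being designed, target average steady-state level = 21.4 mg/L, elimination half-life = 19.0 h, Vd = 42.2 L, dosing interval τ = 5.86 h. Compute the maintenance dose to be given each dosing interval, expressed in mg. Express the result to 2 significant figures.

190 mg

k = ln2 / t½ = 0.693147 / 19.0 = 0.03648 h⁻¹
CL = k × Vd = 0.03648 × 42.2 = 1.539 L/h
At steady state, Dose/τ = Css × CL.
Dose = Css × CL × τ = 21.4 × 1.539 × 5.86 = 193.0 mg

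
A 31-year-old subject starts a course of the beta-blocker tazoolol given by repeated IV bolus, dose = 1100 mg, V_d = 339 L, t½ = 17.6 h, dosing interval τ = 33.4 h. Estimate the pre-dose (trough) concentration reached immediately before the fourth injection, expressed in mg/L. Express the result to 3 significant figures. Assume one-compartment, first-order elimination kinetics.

1.17 mg/L

C₀ per dose = Dose / Vd = 1100 / 339 = 3.245 mg/L
k = ln2 / t½ = 0.693147 / 17.6 = 0.03938 h⁻¹
Fraction remaining after one interval: r = e^(−kτ) = e^(−0.03938 × 33.4) = 0.2684
Before dose 4, 3 doses have been given (aged 1τ, 2τ, 3τ).
C_trough = C₀ × (r + r² + … + r^3) = C₀ × r(1−r^3)/(1−r)
        = 3.245 × 0.2684 × (1 − 0.01934) / (1 − 0.2684) = 1.167 mg/L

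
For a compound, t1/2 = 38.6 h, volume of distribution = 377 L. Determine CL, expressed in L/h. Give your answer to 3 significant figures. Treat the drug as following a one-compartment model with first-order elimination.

6.77 L/h

k = ln2 / t½ = 0.693147 / 38.6 = 0.01796 h⁻¹
CL = k × Vd = 0.01796 × 377 = 6.771 L/h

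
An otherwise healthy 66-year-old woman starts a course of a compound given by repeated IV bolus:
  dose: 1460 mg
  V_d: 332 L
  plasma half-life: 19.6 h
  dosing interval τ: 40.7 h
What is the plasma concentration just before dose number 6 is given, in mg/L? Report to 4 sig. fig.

C₀ per dose = Dose / Vd = 1460 / 332 = 4.398 mg/L
k = ln2 / t½ = 0.693147 / 19.6 = 0.03536 h⁻¹
Fraction remaining after one interval: r = e^(−kτ) = e^(−0.03536 × 40.7) = 0.2371
Before dose 6, 5 doses have been given (aged 1τ, 2τ, 3τ, 4τ, 5τ).
C_trough = C₀ × (r + r² + … + r^5) = C₀ × r(1−r^5)/(1−r)
        = 4.398 × 0.2371 × (1 − 0.0007493) / (1 − 0.2371) = 1.366 mg/L

1.366 mg/L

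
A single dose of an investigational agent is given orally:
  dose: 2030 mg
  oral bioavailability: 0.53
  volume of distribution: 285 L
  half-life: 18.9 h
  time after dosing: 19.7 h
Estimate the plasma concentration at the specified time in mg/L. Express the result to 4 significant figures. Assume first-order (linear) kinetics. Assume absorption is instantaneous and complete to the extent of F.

Amount reaching circulation = F × Dose = 0.53 × 2030 = 1076 mg
C₀ = F·Dose / Vd = 1076 / 285 = 3.775 mg/L
k = ln2 / t½ = 0.693147 / 18.9 = 0.03667 h⁻¹
C = C₀ · e^(−k·t) = 3.775 × e^(−0.03667 × 19.7)
  = 3.775 × 0.4856 = 1.833 mg/L

1.833 mg/L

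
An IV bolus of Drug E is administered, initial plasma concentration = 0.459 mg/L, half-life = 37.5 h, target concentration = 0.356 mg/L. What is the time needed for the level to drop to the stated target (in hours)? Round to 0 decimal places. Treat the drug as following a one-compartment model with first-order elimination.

k = ln2 / t½ = 0.693147 / 37.5 = 0.01848 h⁻¹
t = ln(C₀ / C) / k = ln(0.4590 / 0.356) / 0.01848
  = ln(1.289) / 0.01848 = 0.2539 / 0.01848 = 13.74 h

14 h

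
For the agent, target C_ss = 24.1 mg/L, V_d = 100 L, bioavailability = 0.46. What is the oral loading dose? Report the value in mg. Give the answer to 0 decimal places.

LD = Css × Vd / F = 24.1 × 100 / 0.46 = 5239 mg

5239 mg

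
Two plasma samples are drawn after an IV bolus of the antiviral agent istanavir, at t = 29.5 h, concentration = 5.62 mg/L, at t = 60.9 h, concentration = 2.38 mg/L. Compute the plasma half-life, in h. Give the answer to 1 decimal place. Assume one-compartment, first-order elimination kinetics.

25.3 h

k = ln(C₁/C₂) / (t₂ − t₁) = ln(5.62/2.38) / (60.9 − 29.5)
  = 0.8592 / 31.40 = 0.02736 h⁻¹
t½ = ln2 / k = 0.693147 / 0.02736 = 25.33 h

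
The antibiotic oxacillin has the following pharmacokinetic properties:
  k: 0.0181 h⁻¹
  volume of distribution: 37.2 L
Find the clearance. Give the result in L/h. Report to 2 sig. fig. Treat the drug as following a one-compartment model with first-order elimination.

CL = k × Vd = 0.0181 × 37.2 = 0.6733 L/h

0.67 L/h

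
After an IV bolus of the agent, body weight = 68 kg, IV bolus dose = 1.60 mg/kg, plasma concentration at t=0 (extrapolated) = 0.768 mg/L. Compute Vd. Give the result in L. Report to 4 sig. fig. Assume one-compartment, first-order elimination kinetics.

141.7 L

Dose = 1.60 × 68 = 108.8 mg
Vd = Dose / C₀ = 108.8 / 0.768 = 141.7 L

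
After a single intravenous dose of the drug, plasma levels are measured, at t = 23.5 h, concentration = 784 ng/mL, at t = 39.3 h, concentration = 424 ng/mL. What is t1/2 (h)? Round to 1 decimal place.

17.8 h

k = ln(C₁/C₂) / (t₂ − t₁) = ln(784/424) / (39.3 − 23.5)
  = 0.6147 / 15.80 = 0.03891 h⁻¹
t½ = ln2 / k = 0.693147 / 0.03891 = 17.81 h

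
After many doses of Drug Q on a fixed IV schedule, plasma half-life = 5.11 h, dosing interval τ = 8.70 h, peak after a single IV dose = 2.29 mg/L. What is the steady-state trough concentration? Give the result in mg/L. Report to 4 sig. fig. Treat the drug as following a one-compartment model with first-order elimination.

1.016 mg/L

k = ln2 / t½ = 0.693147 / 5.11 = 0.1356 h⁻¹
e^(−kτ) = e^(−0.1356 × 8.70) = 0.3074
Accumulation ratio R = 1 / (1 − e^(−kτ)) = 1 / (1 − 0.3074) = 1.444
Steady-state trough = C₀ × R × e^(−kτ) = 2.29 × 1.444 × 0.3074 = 1.016 mg/L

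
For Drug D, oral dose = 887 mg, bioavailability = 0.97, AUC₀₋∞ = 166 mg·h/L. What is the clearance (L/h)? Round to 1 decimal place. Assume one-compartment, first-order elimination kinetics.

5.2 L/h

CL = F·Dose / AUC = 0.97 × 887 / 166 = 5.183 L/h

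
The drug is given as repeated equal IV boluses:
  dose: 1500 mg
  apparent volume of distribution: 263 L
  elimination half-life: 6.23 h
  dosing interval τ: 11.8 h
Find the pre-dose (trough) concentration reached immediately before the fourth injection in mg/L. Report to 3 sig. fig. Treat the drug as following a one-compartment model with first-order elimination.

C₀ per dose = Dose / Vd = 1500 / 263 = 5.703 mg/L
k = ln2 / t½ = 0.693147 / 6.23 = 0.1113 h⁻¹
Fraction remaining after one interval: r = e^(−kτ) = e^(−0.1113 × 11.8) = 0.2689
Before dose 4, 3 doses have been given (aged 1τ, 2τ, 3τ).
C_trough = C₀ × (r + r² + … + r^3) = C₀ × r(1−r^3)/(1−r)
        = 5.703 × 0.2689 × (1 − 0.01944) / (1 − 0.2689) = 2.057 mg/L

2.06 mg/L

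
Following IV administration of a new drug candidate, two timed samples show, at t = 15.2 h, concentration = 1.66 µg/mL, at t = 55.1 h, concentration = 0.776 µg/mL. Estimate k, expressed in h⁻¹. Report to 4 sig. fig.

0.01906 h⁻¹

k = ln(C₁/C₂) / (t₂ − t₁) = ln(1.66/0.776) / (55.1 − 15.2)
  = 0.7604 / 39.90 = 0.01906 h⁻¹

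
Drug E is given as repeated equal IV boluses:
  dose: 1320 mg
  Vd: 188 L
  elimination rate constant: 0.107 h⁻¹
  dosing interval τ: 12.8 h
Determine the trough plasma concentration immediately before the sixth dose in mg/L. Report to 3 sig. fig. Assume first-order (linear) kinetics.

2.39 mg/L

C₀ per dose = Dose / Vd = 1320 / 188 = 7.021 mg/L
Fraction remaining after one interval: r = e^(−kτ) = e^(−0.1070 × 12.8) = 0.2542
Before dose 6, 5 doses have been given (aged 1τ, 2τ, 3τ, 4τ, 5τ).
C_trough = C₀ × (r + r² + … + r^5) = C₀ × r(1−r^5)/(1−r)
        = 7.021 × 0.2542 × (1 − 0.001061) / (1 − 0.2542) = 2.391 mg/L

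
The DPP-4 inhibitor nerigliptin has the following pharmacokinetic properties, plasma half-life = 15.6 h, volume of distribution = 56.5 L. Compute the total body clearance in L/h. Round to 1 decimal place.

2.5 L/h

k = ln2 / t½ = 0.693147 / 15.6 = 0.04443 h⁻¹
CL = k × Vd = 0.04443 × 56.5 = 2.510 L/h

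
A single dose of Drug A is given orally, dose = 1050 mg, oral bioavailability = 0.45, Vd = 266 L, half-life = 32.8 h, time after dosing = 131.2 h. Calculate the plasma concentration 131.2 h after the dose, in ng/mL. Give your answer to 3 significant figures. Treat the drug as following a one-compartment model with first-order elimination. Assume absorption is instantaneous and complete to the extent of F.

111 ng/mL

Amount reaching circulation = F × Dose = 0.45 × 1050 = 472.5 mg
C₀ = F·Dose / Vd = 472.5 / 266 = 1.776 mg/L
k = ln2 / t½ = 0.693147 / 32.8 = 0.02113 h⁻¹
t / t½ = 131.2 / 32.8 = 4 half-lives
C = C₀ × (1/2)^4 = 1.776 × 0.06250 = 0.1110 mg/L
Convert: 0.1110 mg/L × 1000 = 111.0 ng/mL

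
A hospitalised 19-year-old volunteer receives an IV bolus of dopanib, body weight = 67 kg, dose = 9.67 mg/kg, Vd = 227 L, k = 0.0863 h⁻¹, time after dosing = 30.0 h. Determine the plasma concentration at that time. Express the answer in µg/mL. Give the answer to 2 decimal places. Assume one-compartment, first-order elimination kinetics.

Total dose = 9.67 × 67 = 647.9 mg
C₀ = Dose / Vd = 647.9 / 227 = 2.854 mg/L
C = C₀ · e^(−k·t) = 2.854 × e^(−0.08630 × 30.0)
  = 2.854 × 0.07510 = 0.2143 mg/L
(0.2143 mg/L = 0.2143 µg/mL)

0.21 µg/mL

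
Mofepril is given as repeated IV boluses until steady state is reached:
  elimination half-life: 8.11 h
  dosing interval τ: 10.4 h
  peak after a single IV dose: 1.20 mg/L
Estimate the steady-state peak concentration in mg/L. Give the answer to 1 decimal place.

k = ln2 / t½ = 0.693147 / 8.11 = 0.08547 h⁻¹
e^(−kτ) = e^(−0.08547 × 10.4) = 0.4111
Accumulation ratio R = 1 / (1 − e^(−kτ)) = 1 / (1 − 0.4111) = 1.698
Steady-state peak = C₀ × R = 1.20 × 1.698 = 2.038 mg/L

2.0 mg/L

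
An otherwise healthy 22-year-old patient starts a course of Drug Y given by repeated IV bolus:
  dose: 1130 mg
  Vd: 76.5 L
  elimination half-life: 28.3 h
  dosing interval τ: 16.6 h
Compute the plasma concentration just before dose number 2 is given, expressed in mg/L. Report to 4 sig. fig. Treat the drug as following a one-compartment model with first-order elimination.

9.837 mg/L

C₀ per dose = Dose / Vd = 1130 / 76.5 = 14.77 mg/L
k = ln2 / t½ = 0.693147 / 28.3 = 0.02449 h⁻¹
Fraction remaining after one interval: r = e^(−kτ) = e^(−0.02449 × 16.6) = 0.6660
Before dose 2, 1 dose has been given (aged 1τ).
C_trough = C₀ × r = 14.77 × 0.6660 = 9.837 mg/L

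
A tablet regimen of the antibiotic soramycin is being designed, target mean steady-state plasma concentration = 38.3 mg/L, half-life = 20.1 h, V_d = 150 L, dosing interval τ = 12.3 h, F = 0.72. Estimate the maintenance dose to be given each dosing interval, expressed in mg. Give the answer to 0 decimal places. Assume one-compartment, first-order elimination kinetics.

k = ln2 / t½ = 0.693147 / 20.1 = 0.03448 h⁻¹
CL = k × Vd = 0.03448 × 150 = 5.172 L/h
At steady state, F × (Dose/τ) = Css × CL.
Dose = Css × CL × τ / F = 38.3 × 5.172 × 12.3 / 0.72 = 3384 mg

3384 mg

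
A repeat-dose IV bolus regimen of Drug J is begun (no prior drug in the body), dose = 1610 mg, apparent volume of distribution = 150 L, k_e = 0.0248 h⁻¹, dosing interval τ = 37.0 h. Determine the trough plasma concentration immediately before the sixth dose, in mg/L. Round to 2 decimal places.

C₀ per dose = Dose / Vd = 1610 / 150 = 10.73 mg/L
Fraction remaining after one interval: r = e^(−kτ) = e^(−0.02480 × 37.0) = 0.3995
Before dose 6, 5 doses have been given (aged 1τ, 2τ, 3τ, 4τ, 5τ).
C_trough = C₀ × (r + r² + … + r^5) = C₀ × r(1−r^5)/(1−r)
        = 10.73 × 0.3995 × (1 − 0.01018) / (1 − 0.3995) = 7.066 mg/L

7.07 mg/L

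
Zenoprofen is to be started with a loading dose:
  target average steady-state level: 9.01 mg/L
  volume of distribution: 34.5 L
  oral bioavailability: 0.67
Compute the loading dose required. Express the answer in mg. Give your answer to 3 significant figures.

464 mg

LD = Css × Vd / F = 9.01 × 34.5 / 0.67 = 463.9 mg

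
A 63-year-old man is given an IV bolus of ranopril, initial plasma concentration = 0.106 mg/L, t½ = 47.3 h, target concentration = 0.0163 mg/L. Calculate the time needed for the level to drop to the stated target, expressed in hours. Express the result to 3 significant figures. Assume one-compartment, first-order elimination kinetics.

k = ln2 / t½ = 0.693147 / 47.3 = 0.01465 h⁻¹
t = ln(C₀ / C) / k = ln(0.1060 / 0.0163) / 0.01465
  = ln(6.503) / 0.01465 = 1.872 / 0.01465 = 127.8 h

128 h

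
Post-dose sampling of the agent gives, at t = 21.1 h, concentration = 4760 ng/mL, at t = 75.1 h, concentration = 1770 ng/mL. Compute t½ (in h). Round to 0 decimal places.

k = ln(C₁/C₂) / (t₂ − t₁) = ln(4760/1770) / (75.1 − 21.1)
  = 0.9893 / 54.00 = 0.01832 h⁻¹
t½ = ln2 / k = 0.693147 / 0.01832 = 37.84 h

38 h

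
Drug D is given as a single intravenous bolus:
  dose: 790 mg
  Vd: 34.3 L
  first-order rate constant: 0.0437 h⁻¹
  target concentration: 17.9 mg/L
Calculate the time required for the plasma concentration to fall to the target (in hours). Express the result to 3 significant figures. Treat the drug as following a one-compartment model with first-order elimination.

C₀ = Dose / Vd = 790.0 / 34.3 = 23.03 mg/L
t = ln(C₀ / C) / k = ln(23.03 / 17.9) / 0.04370
  = ln(1.287) / 0.04370 = 0.2523 / 0.04370 = 5.773 h

5.77 h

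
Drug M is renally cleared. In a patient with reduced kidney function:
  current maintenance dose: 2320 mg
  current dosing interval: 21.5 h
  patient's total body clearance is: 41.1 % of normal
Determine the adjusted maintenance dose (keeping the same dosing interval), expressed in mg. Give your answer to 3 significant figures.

To keep the same average steady-state level, dosing rate must scale with clearance.
CL ratio = 41.1 / 100 = 0.4110
New dose (same interval) = 2320 × 0.4110 = 953.5 mg

954 mg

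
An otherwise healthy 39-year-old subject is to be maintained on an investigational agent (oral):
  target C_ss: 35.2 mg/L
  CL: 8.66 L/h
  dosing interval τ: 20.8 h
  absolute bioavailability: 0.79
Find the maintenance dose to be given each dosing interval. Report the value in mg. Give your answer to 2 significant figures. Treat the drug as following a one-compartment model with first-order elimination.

8000 mg

At steady state, F × (Dose/τ) = Css × CL.
Dose = Css × CL × τ / F = 35.2 × 8.660 × 20.8 / 0.79 = 8026 mg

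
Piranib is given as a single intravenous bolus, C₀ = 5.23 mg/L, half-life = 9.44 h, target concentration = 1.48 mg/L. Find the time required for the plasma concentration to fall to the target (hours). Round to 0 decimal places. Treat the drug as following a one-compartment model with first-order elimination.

k = ln2 / t½ = 0.693147 / 9.44 = 0.07343 h⁻¹
t = ln(C₀ / C) / k = ln(5.230 / 1.48) / 0.07343
  = ln(3.534) / 0.07343 = 1.262 / 0.07343 = 17.19 h

17 h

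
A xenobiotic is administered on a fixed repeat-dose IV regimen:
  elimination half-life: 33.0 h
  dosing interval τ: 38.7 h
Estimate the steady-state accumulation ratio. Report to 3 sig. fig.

k = ln2 / t½ = 0.693147 / 33.0 = 0.02100 h⁻¹
e^(−kτ) = e^(−0.02100 × 38.7) = 0.4437
Accumulation ratio R = 1 / (1 − e^(−kτ)) = 1 / (1 − 0.4437) = 1.798

1.80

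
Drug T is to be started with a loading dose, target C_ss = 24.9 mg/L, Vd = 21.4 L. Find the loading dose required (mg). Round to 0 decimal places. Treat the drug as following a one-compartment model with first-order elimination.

533 mg

LD = Css × Vd = 24.9 × 21.4 = 532.9 mg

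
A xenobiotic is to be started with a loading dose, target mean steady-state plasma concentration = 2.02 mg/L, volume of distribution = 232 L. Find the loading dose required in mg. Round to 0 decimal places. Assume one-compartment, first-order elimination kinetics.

469 mg

LD = Css × Vd = 2.02 × 232 = 468.6 mg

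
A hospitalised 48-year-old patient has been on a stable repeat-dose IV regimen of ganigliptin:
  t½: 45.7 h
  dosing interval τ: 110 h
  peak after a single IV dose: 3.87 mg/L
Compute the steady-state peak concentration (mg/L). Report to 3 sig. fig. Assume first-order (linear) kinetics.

k = ln2 / t½ = 0.693147 / 45.7 = 0.01517 h⁻¹
e^(−kτ) = e^(−0.01517 × 110) = 0.1885
Accumulation ratio R = 1 / (1 − e^(−kτ)) = 1 / (1 − 0.1885) = 1.232
Steady-state peak = C₀ × R = 3.87 × 1.232 = 4.768 mg/L

4.77 mg/L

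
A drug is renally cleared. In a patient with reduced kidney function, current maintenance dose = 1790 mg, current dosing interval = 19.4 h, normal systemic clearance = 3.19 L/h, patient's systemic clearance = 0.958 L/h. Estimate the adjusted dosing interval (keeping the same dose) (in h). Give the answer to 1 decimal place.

64.6 h

To keep the same average steady-state level, dosing rate must scale with clearance.
CL ratio = 0.958 / 3.19 = 0.3003
New interval (same dose) = 19.4 / 0.3003 = 64.60 h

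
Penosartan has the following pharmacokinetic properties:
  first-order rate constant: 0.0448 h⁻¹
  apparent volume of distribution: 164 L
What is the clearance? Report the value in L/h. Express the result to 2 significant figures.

CL = k × Vd = 0.0448 × 164 = 7.347 L/h

7.3 L/h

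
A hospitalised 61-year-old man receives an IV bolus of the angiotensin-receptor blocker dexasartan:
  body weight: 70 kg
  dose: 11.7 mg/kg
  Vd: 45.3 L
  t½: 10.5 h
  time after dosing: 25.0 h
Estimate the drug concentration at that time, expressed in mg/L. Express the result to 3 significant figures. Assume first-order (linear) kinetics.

3.47 mg/L

Total dose = 11.7 × 70 = 819.0 mg
C₀ = Dose / Vd = 819.0 / 45.3 = 18.08 mg/L
k = ln2 / t½ = 0.693147 / 10.5 = 0.06601 h⁻¹
C = C₀ · e^(−k·t) = 18.08 × e^(−0.06601 × 25.0)
  = 18.08 × 0.1920 = 3.471 mg/L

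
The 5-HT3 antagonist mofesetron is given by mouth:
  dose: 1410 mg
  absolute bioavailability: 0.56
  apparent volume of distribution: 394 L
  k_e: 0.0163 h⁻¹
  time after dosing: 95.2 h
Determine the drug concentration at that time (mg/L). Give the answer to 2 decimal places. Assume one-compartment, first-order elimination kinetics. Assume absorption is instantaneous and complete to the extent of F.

0.42 mg/L

Amount reaching circulation = F × Dose = 0.56 × 1410 = 789.6 mg
C₀ = F·Dose / Vd = 789.6 / 394 = 2.004 mg/L
C = C₀ · e^(−k·t) = 2.004 × e^(−0.01630 × 95.2)
  = 2.004 × 0.2119 = 0.4246 mg/L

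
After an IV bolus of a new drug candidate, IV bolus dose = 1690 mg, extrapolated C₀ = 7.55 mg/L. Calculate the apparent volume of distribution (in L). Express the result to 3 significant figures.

224 L

Vd = Dose / C₀ = 1690 / 7.55 = 223.8 L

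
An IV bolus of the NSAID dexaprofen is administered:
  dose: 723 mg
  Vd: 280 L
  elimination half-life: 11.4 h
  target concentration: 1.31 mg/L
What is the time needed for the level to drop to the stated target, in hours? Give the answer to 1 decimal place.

11.2 h

C₀ = Dose / Vd = 723.0 / 280 = 2.582 mg/L
k = ln2 / t½ = 0.693147 / 11.4 = 0.06080 h⁻¹
t = ln(C₀ / C) / k = ln(2.582 / 1.31) / 0.06080
  = ln(1.971) / 0.06080 = 0.6785 / 0.06080 = 11.16 h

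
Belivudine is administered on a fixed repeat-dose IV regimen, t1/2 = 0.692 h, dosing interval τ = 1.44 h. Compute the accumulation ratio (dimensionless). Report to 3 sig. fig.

1.31

k = ln2 / t½ = 0.693147 / 0.692 = 1.002 h⁻¹
e^(−kτ) = e^(−1.002 × 1.44) = 0.2362
Accumulation ratio R = 1 / (1 − e^(−kτ)) = 1 / (1 − 0.2362) = 1.309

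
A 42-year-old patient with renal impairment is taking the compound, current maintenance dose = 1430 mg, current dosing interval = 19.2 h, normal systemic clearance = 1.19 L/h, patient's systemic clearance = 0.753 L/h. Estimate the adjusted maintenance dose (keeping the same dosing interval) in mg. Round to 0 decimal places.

905 mg

To keep the same average steady-state level, dosing rate must scale with clearance.
CL ratio = 0.753 / 1.19 = 0.6328
New dose (same interval) = 1430 × 0.6328 = 904.9 mg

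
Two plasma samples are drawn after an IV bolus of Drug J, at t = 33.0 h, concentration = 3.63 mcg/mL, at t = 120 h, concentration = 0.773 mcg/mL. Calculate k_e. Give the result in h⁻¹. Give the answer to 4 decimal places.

k = ln(C₁/C₂) / (t₂ − t₁) = ln(3.63/0.773) / (120 − 33.0)
  = 1.547 / 87.00 = 0.01778 h⁻¹

0.0178 h⁻¹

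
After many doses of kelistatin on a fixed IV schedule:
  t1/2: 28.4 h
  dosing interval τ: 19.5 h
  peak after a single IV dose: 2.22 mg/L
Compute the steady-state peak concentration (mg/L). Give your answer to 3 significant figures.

k = ln2 / t½ = 0.693147 / 28.4 = 0.02441 h⁻¹
e^(−kτ) = e^(−0.02441 × 19.5) = 0.6213
Accumulation ratio R = 1 / (1 − e^(−kτ)) = 1 / (1 − 0.6213) = 2.641
Steady-state peak = C₀ × R = 2.22 × 2.641 = 5.863 mg/L

5.86 mg/L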